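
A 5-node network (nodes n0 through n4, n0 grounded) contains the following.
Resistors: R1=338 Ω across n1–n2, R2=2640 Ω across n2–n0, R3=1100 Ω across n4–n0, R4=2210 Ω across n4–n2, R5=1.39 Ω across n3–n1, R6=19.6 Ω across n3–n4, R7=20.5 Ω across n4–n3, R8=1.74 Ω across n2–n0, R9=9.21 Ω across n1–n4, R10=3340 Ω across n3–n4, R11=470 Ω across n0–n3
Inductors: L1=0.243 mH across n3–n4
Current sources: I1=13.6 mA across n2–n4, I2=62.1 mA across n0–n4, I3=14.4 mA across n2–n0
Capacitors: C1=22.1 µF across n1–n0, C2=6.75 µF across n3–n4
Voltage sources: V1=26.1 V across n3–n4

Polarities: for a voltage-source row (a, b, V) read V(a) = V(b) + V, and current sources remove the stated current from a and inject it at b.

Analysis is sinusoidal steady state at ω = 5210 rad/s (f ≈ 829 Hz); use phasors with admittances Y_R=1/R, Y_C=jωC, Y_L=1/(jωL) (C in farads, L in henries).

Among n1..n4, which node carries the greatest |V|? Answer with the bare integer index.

4

MNA unknowns: 4 node voltages V₁..V_4 plus 1 source current (V1)
R1: Y=0.002959+0.000j on G[1,2]
R2: Y=0.0003788+0.000j on G[2,0]
R3: Y=0.0009091+0.000j on G[4,0]
R4: Y=0.0004525+0.000j on G[4,2]
R5: Y=0.7194+0.000j on G[3,1]
L1: Y=0.000-0.7899j on G[3,4]
R6: Y=0.05102+0.000j on G[3,4]
R7: Y=0.04878+0.000j on G[4,3]
I1: z[2]−=0.0136, z[4]+=0.0136
R8: Y=0.5747+0.000j on G[2,0]
I2: z[0]−=0.0621, z[4]+=0.0621
R9: Y=0.1086+0.000j on G[1,4]
C1: Y=0.000+0.1151j on G[1,0]
I3: z[2]−=0.0144, z[0]+=0.0144
C2: Y=0.000+0.03517j on G[3,4]
R10: Y=0.0002994+0.000j on G[3,4]
R11: Y=0.002128+0.000j on G[0,3]
V1: row V3−V4=26.1, i_V1 at 3,4
solve → V1=0.04757-0.8542j, V2=-0.06576-0.005034j, V3=3.589-0.8506j, V4=-22.51-0.8506j
aux → i_V1=-5.168+19.70j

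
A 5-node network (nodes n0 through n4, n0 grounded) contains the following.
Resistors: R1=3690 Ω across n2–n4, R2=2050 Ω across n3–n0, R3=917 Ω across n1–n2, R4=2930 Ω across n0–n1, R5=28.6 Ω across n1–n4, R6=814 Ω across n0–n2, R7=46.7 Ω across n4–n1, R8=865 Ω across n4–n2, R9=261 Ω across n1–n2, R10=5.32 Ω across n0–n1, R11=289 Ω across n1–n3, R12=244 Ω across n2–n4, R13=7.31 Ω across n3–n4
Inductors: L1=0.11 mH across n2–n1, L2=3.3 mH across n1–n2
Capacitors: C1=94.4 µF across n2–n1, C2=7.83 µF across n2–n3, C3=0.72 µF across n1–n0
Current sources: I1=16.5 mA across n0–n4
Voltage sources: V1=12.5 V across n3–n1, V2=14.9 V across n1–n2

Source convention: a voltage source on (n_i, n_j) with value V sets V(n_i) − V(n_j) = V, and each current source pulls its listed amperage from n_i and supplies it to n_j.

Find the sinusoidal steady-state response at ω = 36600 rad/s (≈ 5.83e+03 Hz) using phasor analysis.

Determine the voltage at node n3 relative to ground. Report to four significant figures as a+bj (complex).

Element admittances at ω=36600 rad/s:
  Y(R1) = 0.0002710+0.000j S between n2,n4
  Y(L1) = 0.000-0.2484j S between n2,n1
  Y(R2) = 0.0004878+0.000j S between n3,n0
  Y(R3) = 0.001091+0.000j S between n1,n2
  Y(R4) = 0.0003413+0.000j S between n0,n1
  Y(R5) = 0.03497+0.000j S between n1,n4
  Y(R6) = 0.001229+0.000j S between n0,n2
  Y(C1) = 0.000+3.455j S between n2,n1
  Y(L2) = 0.000-0.008280j S between n1,n2
  Y(R7) = 0.02141+0.000j S between n4,n1
  Y(C2) = 0.000+0.2866j S between n2,n3
  Y(R8) = 0.001156+0.000j S between n4,n2
  I1: injects 0.0165 A into n4 (from n0)
  Y(C3) = 0.000+0.02635j S between n1,n0
  Y(R9) = 0.003831+0.000j S between n1,n2
  Y(R10) = 0.1880+0.000j S between n0,n1
  Y(R11) = 0.003460+0.000j S between n1,n3
  Y(R12) = 0.004098+0.000j S between n2,n4
  Y(R13) = 0.1368+0.000j S between n3,n4
  V1: constraint V(n3)−V(n1) = 12.5
  V2: constraint V(n1)−V(n2) = 14.9
Assemble and solve the 6×6 MNA system:
  V(n1)=0.1482-0.02055j  V(n2)=-14.75-0.02055j  V(n3)=12.65-0.02055j  V(n4)=8.423-0.02055j
  i(V1)=-0.6275-7.852j  i(V2)=-0.2195-55.51j

12.65-0.02055j V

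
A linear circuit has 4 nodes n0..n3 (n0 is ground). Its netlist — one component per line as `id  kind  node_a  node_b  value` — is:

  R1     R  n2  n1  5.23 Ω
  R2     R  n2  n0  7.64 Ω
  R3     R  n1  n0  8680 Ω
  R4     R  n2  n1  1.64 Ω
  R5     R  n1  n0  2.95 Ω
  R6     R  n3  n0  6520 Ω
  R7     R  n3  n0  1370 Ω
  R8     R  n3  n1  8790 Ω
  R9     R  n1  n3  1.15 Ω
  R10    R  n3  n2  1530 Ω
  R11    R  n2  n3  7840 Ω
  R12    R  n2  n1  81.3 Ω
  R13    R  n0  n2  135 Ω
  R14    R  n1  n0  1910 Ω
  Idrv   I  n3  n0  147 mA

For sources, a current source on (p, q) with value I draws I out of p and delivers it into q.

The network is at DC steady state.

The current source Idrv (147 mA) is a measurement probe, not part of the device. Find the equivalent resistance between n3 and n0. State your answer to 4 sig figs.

R_eq = 3.323 Ω

MNA unknowns: 3 node voltages V₁..V_3
R1: Y=0.1912 on G[2,1]
R2: Y=0.1309 on G[2,0]
R3: Y=0.0001152 on G[1,0]
R4: Y=0.6098 on G[2,1]
R5: Y=0.3390 on G[1,0]
R6: Y=0.0001534 on G[3,0]
R7: Y=0.0007299 on G[3,0]
R8: Y=0.0001138 on G[3,1]
R9: Y=0.8696 on G[1,3]
R10: Y=0.0006536 on G[3,2]
R11: Y=0.0001276 on G[2,3]
R12: Y=0.01230 on G[2,1]
R13: Y=0.007407 on G[0,2]
R14: Y=0.0005236 on G[1,0]
Idrv: z[3]−=0.147, z[0]+=0.147
solve → V1=-0.3201, V2=-0.2737, V3=-0.4884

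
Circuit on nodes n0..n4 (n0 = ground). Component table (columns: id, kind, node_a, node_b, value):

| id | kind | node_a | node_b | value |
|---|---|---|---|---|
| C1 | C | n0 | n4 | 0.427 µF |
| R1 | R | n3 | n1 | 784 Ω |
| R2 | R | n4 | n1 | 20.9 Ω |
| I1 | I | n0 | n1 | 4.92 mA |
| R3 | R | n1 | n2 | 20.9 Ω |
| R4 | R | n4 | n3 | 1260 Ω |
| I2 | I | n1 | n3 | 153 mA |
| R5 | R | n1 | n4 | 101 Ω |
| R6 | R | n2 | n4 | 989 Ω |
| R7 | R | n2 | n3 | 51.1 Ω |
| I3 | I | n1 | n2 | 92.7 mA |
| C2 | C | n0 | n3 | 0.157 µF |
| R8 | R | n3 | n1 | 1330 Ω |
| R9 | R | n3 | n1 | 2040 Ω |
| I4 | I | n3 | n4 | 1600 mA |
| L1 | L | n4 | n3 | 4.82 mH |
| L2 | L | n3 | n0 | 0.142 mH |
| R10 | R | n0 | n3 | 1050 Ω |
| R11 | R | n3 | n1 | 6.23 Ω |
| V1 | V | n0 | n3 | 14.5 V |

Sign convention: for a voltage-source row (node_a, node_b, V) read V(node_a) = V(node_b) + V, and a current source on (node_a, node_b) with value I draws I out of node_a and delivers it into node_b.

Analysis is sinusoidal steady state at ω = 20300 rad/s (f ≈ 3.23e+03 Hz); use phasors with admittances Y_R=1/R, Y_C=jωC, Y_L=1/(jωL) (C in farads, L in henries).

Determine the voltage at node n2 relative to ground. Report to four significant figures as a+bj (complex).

MNA unknowns: 4 node voltages V₁..V_4 plus 1 source current (V1)
C1: Y=0.000+0.008668j on G[0,4]
R1: Y=0.001276+0.000j on G[3,1]
R2: Y=0.04785+0.000j on G[4,1]
I1: z[0]−=0.00492, z[1]+=0.00492
R3: Y=0.04785+0.000j on G[1,2]
R4: Y=0.0007937+0.000j on G[4,3]
I2: z[1]−=0.153, z[3]+=0.153
R5: Y=0.009901+0.000j on G[1,4]
R6: Y=0.001011+0.000j on G[2,4]
R7: Y=0.01957+0.000j on G[2,3]
I3: z[1]−=0.0927, z[2]+=0.0927
C2: Y=0.000+0.003187j on G[0,3]
R8: Y=0.0007519+0.000j on G[3,1]
R9: Y=0.0004902+0.000j on G[3,1]
I4: z[3]−=1.6, z[4]+=1.6
L1: Y=0.000-0.01022j on G[4,3]
L2: Y=0.000-0.3469j on G[3,0]
R10: Y=0.0009524+0.000j on G[0,3]
R11: Y=0.1605+0.000j on G[3,1]
V1: row V0−V3=14.5, i_V1 at 0,3
solve → V1=-6.680+0.9896j, V2=-7.168+0.7508j, V3=-14.50+0.000j, V4=19.97+3.981j
aux → i_V1=-0.05324+5.157j

-7.168+0.7508j V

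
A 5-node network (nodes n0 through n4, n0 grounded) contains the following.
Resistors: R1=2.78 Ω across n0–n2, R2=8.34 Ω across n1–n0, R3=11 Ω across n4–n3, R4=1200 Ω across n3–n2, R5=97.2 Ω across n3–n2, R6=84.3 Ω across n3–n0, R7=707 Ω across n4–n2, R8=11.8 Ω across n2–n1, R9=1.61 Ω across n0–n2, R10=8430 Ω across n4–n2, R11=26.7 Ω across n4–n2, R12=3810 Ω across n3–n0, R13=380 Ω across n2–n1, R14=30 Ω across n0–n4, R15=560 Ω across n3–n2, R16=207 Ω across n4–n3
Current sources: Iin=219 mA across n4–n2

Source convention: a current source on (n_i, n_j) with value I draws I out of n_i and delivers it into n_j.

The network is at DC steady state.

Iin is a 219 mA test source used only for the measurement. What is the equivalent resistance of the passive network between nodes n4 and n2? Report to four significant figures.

R_eq = 11.06 Ω

Apply KCL at each of the 4 non-ground nodes and solve the resulting linear system.
Node n1: branches {R2, R8, R13} → V_1 = 0.04075
Node n2: branches {R1, R4, R5, R7, R8, R9, R10, R11, R13, R15, Iin} → V_2 = 0.09667
Node n3: branches {R3, R4, R5, R6, R12, R15, R16} → V_3 = -1.832
Node n4: branches {R3, R7, R10, R11, R14, R16, Iin} → V_4 = -2.325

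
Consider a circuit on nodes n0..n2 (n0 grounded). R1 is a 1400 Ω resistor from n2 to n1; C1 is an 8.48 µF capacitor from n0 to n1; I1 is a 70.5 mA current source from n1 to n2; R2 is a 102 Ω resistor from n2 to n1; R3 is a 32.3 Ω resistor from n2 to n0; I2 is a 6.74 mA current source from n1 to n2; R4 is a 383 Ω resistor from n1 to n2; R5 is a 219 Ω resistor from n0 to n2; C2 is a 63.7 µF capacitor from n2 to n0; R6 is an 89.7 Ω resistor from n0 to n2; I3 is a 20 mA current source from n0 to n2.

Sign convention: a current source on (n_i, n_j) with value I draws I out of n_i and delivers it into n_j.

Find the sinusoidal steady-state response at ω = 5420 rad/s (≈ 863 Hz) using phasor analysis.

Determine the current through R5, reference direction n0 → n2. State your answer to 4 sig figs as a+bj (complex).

-0.0004560+0.001120j A

Apply KCL at each of the 2 non-ground nodes and solve the resulting linear system.
Node n1: branches {R1, C1, I1, R2, I2, R4} → V_1 = -0.5011+1.509j
Node n2: branches {R1, I1, R2, R3, I2, R4, R5, C2, R6, I3} → V_2 = 0.09987-0.2453j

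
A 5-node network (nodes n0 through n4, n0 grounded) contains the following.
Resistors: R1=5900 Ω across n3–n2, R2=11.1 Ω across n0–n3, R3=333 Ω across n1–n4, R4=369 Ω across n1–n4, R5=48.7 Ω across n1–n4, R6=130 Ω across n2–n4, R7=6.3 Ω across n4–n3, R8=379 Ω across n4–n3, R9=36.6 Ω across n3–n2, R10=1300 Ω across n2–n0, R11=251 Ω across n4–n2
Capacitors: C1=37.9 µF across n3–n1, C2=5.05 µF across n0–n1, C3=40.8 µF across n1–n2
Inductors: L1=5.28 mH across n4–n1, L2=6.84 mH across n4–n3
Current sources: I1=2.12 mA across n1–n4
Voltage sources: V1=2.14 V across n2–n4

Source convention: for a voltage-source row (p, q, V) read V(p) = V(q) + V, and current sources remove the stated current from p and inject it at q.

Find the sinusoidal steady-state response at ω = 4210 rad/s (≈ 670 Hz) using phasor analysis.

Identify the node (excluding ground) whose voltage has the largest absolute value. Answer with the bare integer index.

2

MNA unknowns: 4 node voltages V₁..V_4 plus 1 source current (V1)
R1: Y=0.0001695+0.000j on G[3,2]
R2: Y=0.09009+0.000j on G[0,3]
R3: Y=0.003003+0.000j on G[1,4]
C1: Y=0.000+0.1596j on G[3,1]
C2: Y=0.000+0.02126j on G[0,1]
R4: Y=0.002710+0.000j on G[1,4]
R5: Y=0.02053+0.000j on G[1,4]
C3: Y=0.000+0.1718j on G[1,2]
L1: Y=0.000-0.04499j on G[4,1]
R6: Y=0.007692+0.000j on G[2,4]
R7: Y=0.1587+0.000j on G[4,3]
R8: Y=0.002639+0.000j on G[4,3]
I1: z[1]−=0.00212, z[4]+=0.00212
R9: Y=0.02732+0.000j on G[3,2]
L2: Y=0.000-0.03473j on G[4,3]
R10: Y=0.0007692+0.000j on G[2,0]
R11: Y=0.003984+0.000j on G[4,2]
V1: row V2−V4=2.14, i_V1 at 2,4
solve → V1=0.8490-0.4590j, V2=1.603-1.178j, V3=-0.1220-0.1903j, V4=-0.5371-1.178j
aux → i_V1=-0.1971-0.1014j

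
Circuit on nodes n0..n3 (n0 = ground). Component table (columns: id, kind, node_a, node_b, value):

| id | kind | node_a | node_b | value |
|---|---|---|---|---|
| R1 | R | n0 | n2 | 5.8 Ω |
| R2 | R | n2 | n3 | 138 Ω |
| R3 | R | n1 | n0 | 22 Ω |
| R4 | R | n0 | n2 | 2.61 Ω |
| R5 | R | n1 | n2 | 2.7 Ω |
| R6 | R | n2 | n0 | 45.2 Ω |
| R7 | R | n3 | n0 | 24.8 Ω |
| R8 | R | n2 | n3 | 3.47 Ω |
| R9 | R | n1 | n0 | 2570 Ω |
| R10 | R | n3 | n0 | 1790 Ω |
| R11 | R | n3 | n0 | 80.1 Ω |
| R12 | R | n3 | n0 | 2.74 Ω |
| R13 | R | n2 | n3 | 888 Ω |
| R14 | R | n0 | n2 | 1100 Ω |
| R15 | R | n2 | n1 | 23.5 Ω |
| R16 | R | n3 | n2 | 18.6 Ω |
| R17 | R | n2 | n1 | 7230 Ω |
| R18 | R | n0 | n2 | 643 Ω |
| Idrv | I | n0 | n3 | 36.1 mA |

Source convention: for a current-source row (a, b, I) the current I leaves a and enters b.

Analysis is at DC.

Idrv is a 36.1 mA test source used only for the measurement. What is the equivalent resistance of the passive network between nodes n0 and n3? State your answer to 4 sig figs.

R_eq = 1.557 Ω

Apply KCL at each of the 3 non-ground nodes and solve the resulting linear system.
Node n1: branches {R3, R5, R9, R15, R17} → V_1 = 0.01824
Node n2: branches {R1, R2, R4, R5, R6, R8, R13, R14, R15, R16, R17, R18} → V_2 = 0.02026
Node n3: branches {R2, R7, R8, R10, R11, R12, R13, R16, Idrv} → V_3 = 0.05620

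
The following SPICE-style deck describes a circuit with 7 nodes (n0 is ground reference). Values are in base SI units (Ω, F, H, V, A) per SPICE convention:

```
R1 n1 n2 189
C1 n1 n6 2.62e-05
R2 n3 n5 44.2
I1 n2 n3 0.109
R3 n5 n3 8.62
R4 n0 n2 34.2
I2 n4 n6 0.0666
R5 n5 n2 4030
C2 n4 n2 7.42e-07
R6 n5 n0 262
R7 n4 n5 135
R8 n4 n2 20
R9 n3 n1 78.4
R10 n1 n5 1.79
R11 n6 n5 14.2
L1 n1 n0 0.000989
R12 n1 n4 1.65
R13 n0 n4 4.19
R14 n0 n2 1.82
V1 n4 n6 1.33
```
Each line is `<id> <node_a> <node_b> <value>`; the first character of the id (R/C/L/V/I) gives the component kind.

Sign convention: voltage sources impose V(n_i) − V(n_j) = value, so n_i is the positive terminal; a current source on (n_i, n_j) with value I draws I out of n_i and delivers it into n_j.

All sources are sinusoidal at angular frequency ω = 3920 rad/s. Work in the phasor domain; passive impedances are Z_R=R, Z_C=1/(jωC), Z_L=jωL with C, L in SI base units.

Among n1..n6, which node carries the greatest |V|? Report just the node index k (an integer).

6

MNA unknowns: 6 node voltages V₁..V_6 plus 1 source current (V1)
R1: Y=0.005291+0.000j on G[1,2]
C1: Y=0.000+0.1027j on G[1,6]
R2: Y=0.02262+0.000j on G[3,5]
I1: z[2]−=0.109, z[3]+=0.109
R3: Y=0.1160+0.000j on G[5,3]
R4: Y=0.02924+0.000j on G[0,2]
I2: z[4]−=0.0666, z[6]+=0.0666
R5: Y=0.0002481+0.000j on G[5,2]
C2: Y=0.000+0.002909j on G[4,2]
R6: Y=0.003817+0.000j on G[5,0]
R7: Y=0.007407+0.000j on G[4,5]
R8: Y=0.05000+0.000j on G[4,2]
R9: Y=0.01276+0.000j on G[3,1]
R10: Y=0.5587+0.000j on G[1,5]
R11: Y=0.07042+0.000j on G[6,5]
L1: Y=0.000-0.2579j on G[1,0]
R12: Y=0.6061+0.000j on G[1,4]
R13: Y=0.2387+0.000j on G[0,4]
R14: Y=0.5495+0.000j on G[0,2]
V1: row V4−V6=1.33, i_V1 at 4,6
solve → V1=0.2288+0.08984j, V2=-0.1500+0.01851j, V3=0.9598+0.1015j, V4=0.2627+0.2008j, V5=0.2408+0.1025j, V6=-1.067+0.2008j
aux → i_V1=-0.1701-0.1262j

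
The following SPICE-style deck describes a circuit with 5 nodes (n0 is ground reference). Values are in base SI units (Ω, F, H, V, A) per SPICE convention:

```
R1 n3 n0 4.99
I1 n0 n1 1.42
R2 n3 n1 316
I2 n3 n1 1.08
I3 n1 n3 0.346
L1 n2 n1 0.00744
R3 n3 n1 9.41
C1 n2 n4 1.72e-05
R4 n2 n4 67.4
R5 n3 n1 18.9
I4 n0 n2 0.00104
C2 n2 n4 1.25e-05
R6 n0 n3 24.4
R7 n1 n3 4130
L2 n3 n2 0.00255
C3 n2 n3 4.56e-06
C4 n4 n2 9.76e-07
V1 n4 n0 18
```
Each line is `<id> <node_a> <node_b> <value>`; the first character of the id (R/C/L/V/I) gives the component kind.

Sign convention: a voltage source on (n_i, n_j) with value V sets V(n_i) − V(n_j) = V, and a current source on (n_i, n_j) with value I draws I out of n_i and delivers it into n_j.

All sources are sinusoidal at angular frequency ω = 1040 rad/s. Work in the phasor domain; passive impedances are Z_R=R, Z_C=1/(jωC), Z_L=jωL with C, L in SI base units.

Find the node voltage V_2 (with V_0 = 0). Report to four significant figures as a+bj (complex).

8.926+3.086j V

Apply KCL at each of the 4 non-ground nodes and solve the resulting linear system.
Node n1: branches {I1, R2, I2, I3, L1, R3, R5, R7} → V_1 = 16.79+7.257j
Node n2: branches {L1, C1, R4, I4, C2, L2, C3, C4} → V_2 = 8.926+3.086j
Node n3: branches {R1, R2, I2, I3, R3, R5, R6, R7, L2, C3} → V_3 = 6.853+1.010j
Node n4: branches {C1, R4, C2, C4, V1} → V_4 = 18.00+0.000j
Source currents: i(V1)=-0.2331-0.2437j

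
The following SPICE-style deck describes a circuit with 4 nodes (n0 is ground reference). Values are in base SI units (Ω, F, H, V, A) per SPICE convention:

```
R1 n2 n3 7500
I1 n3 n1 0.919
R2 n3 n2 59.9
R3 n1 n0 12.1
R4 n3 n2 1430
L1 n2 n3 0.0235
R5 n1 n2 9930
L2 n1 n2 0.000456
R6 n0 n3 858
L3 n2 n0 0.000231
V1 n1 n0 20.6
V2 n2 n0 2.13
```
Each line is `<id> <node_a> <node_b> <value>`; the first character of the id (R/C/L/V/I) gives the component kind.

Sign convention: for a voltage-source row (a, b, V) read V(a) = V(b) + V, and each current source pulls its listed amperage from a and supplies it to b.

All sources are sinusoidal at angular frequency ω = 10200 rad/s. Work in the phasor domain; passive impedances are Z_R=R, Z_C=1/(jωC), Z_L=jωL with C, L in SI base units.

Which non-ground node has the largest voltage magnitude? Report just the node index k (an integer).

Element admittances at ω=10200 rad/s:
  Y(R1) = 0.0001333+0.000j S between n2,n3
  I1: injects 0.919 A into n1 (from n3)
  Y(R2) = 0.01669+0.000j S between n3,n2
  Y(R3) = 0.08264+0.000j S between n1,n0
  Y(R4) = 0.0006993+0.000j S between n3,n2
  Y(L1) = 0.000-0.004172j S between n2,n3
  Y(R5) = 0.0001007+0.000j S between n1,n2
  Y(L2) = 0.000-0.2150j S between n1,n2
  Y(R6) = 0.001166+0.000j S between n0,n3
  Y(L3) = 0.000-0.4244j S between n2,n0
  V1: constraint V(n1)−V(n0) = 20.6
  V2: constraint V(n2)−V(n0) = 2.13
Assemble and solve the 5×5 MNA system:
  V(n1)=20.60+0.000j  V(n2)=2.130+0.000j  V(n3)=-44.83-10.48j
  i(V1)=-0.7853+3.971j  i(V2)=-0.8649-3.055j

3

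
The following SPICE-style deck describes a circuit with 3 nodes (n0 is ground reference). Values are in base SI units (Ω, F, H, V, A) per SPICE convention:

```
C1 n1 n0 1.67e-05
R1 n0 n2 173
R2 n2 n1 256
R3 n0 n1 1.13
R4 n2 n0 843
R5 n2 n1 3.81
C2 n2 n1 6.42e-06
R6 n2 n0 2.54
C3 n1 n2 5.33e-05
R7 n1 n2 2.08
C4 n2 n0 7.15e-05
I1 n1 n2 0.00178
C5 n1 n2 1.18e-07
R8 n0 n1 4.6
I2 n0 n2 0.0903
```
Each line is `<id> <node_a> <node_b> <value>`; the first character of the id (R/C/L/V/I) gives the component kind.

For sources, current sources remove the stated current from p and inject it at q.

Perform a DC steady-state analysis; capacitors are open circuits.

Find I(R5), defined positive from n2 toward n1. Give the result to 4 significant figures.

MNA unknowns: 2 node voltages V₁..V_2
C1: Y=0.000 on G[1,0]
R1: Y=0.005780 on G[0,2]
R2: Y=0.003906 on G[2,1]
R3: Y=0.8850 on G[0,1]
R4: Y=0.001186 on G[2,0]
R5: Y=0.2625 on G[2,1]
C2: Y=0.000 on G[2,1]
R6: Y=0.3937 on G[2,0]
C3: Y=0.000 on G[1,2]
R7: Y=0.4808 on G[1,2]
C4: Y=0.000 on G[2,0]
I1: z[1]−=0.00178, z[2]+=0.00178
C5: Y=0.000 on G[1,2]
R8: Y=0.2174 on G[0,1]
I2: z[0]−=0.0903, z[2]+=0.0903
solve → V1=0.04266, V2=0.1080

0.01715 A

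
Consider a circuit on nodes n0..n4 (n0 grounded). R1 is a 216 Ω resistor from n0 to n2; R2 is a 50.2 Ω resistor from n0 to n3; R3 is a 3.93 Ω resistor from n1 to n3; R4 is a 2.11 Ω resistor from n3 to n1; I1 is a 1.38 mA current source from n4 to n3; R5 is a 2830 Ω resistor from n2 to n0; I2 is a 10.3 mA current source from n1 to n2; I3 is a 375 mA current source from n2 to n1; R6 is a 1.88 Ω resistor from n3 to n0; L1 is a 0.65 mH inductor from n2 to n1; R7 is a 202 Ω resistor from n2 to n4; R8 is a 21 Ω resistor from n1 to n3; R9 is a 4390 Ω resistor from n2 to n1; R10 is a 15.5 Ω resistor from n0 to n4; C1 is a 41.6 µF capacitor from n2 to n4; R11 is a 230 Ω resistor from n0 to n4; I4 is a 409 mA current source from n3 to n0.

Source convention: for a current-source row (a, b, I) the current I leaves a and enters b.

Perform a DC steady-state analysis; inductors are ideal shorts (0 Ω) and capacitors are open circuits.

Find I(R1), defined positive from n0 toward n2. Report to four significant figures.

Element admittances at DC:
  Y(R1) = 0.004630 S between n0,n2
  Y(R2) = 0.01992 S between n0,n3
  Y(R3) = 0.2545 S between n1,n3
  Y(R4) = 0.4739 S between n3,n1
  I1: injects 0.00138 A into n3 (from n4)
  Y(R5) = 0.0003534 S between n2,n0
  I2: injects 0.0103 A into n2 (from n1)
  I3: injects 0.375 A into n1 (from n2)
  Y(R6) = 0.5319 S between n3,n0
  L1: short n2↔n1 (DC inductor)
  Y(R7) = 0.004950 S between n2,n4
  Y(R8) = 0.04762 S between n1,n3
  Y(R9) = 0.0002278 S between n2,n1
  Y(R10) = 0.06452 S between n0,n4
  Y(C1) = 0.000 S between n2,n4
  Y(R11) = 0.004348 S between n0,n4
  I4: injects 0.409 A into n0 (from n3)
Assemble and solve the 5×5 MNA system:
  V(n1)=-0.7176  V(n2)=-0.7176  V(n3)=-0.7263  V(n4)=-0.06682
  i(L1)=-0.3579

0.003322 A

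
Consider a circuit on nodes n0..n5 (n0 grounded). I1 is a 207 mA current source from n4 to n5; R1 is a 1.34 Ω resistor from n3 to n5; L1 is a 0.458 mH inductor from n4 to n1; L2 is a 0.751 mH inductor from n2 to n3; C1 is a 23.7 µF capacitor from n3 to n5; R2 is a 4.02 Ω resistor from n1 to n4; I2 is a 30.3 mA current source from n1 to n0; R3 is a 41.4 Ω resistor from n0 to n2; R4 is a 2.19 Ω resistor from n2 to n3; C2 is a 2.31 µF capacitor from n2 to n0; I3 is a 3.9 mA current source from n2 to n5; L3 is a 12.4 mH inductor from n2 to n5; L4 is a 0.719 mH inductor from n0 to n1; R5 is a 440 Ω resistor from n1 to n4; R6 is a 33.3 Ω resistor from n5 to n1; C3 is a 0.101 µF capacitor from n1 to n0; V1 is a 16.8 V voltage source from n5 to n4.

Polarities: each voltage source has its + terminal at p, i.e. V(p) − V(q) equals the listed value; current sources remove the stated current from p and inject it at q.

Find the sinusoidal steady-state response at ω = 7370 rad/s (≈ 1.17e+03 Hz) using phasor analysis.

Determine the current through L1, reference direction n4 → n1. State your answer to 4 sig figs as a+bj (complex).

-0.5635+0.4055j A

Apply KCL at each of the 5 non-ground nodes and solve the resulting linear system.
Node n1: branches {L1, R2, I2, L4, R5, R6, C3} → V_1 = 0.6871-2.522j
Node n2: branches {L2, R3, R4, C2, I3, L3} → V_2 = 14.79-5.077j
Node n3: branches {R1, L2, C1, R4} → V_3 = 15.52-4.475j
Node n4: branches {I1, L1, R2, R5, V1} → V_4 = -0.6815-4.424j
Node n5: branches {I1, R1, C1, I3, L3, R6, V1} → V_5 = 16.12-4.424j
Source currents: i(V1)=-0.7001-0.07203j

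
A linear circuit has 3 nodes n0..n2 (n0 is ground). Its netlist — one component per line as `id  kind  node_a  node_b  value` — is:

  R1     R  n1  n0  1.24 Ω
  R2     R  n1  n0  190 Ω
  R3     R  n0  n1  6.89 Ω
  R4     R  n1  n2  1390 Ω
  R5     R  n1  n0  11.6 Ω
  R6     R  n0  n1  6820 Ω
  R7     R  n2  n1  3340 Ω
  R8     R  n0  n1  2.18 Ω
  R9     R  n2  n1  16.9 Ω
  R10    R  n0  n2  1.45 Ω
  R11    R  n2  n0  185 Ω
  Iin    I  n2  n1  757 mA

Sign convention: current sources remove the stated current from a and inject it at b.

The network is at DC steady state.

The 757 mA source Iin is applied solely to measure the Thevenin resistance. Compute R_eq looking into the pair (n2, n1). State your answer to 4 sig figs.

R_eq = 1.868 Ω

Element admittances at DC:
  Y(R1) = 0.8065 S between n1,n0
  Y(R2) = 0.005263 S between n1,n0
  Y(R3) = 0.1451 S between n0,n1
  Y(R4) = 0.0007194 S between n1,n2
  Y(R5) = 0.08621 S between n1,n0
  Y(R6) = 0.0001466 S between n0,n1
  Y(R7) = 0.0002994 S between n2,n1
  Y(R8) = 0.4587 S between n0,n1
  Y(R9) = 0.05917 S between n2,n1
  Y(R10) = 0.6897 S between n0,n2
  Y(R11) = 0.005405 S between n2,n0
  Iin: injects 0.757 A into n1 (from n2)
Assemble and solve the 2×2 MNA system:
  V(n1)=0.4474  V(n2)=-0.9667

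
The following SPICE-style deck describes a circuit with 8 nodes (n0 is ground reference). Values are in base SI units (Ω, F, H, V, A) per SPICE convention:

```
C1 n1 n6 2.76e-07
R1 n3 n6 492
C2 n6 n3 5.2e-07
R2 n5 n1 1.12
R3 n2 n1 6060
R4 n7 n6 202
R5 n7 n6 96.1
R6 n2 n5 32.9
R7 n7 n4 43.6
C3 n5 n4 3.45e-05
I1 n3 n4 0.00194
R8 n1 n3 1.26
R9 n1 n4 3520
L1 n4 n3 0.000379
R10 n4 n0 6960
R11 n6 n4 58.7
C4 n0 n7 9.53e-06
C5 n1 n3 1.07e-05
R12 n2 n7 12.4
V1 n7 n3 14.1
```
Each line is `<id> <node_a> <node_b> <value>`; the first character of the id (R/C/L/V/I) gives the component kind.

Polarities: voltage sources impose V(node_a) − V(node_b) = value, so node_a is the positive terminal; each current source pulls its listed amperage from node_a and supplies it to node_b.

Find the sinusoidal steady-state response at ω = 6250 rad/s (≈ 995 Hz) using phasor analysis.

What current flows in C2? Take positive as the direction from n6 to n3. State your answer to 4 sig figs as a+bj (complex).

MNA unknowns: 7 node voltages V₁..V_7 plus 1 source current (V1)
C1: Y=0.000+0.001725j on G[1,6]
R1: Y=0.002033+0.000j on G[3,6]
C2: Y=0.000+0.003250j on G[6,3]
R2: Y=0.8929+0.000j on G[5,1]
R3: Y=0.0001650+0.000j on G[2,1]
R4: Y=0.004950+0.000j on G[7,6]
R5: Y=0.01041+0.000j on G[7,6]
R6: Y=0.03040+0.000j on G[2,5]
R7: Y=0.02294+0.000j on G[7,4]
C3: Y=0.000+0.2156j on G[5,4]
I1: z[3]−=0.00194, z[4]+=0.00194
R8: Y=0.7937+0.000j on G[1,3]
R9: Y=0.0002841+0.000j on G[1,4]
L1: Y=0.000-0.4222j on G[4,3]
R10: Y=0.0001437+0.000j on G[4,0]
R11: Y=0.01704+0.000j on G[6,4]
C4: Y=0.000+0.05956j on G[0,7]
C5: Y=0.000+0.06687j on G[1,3]
R12: Y=0.08065+0.000j on G[2,7]
V1: row V7−V3=14.1, i_V1 at 7,3
solve → V1=-14.12+0.09847j, V2=-3.892+0.03112j, V3=-14.10-0.03305j, V4=-13.70+1.763j, V5=-14.15+0.2010j, V6=-7.629-0.08101j, V7=-0.004253-0.03305j
aux → i_V1=-0.7467+0.04588j

0.0001559+0.02105j A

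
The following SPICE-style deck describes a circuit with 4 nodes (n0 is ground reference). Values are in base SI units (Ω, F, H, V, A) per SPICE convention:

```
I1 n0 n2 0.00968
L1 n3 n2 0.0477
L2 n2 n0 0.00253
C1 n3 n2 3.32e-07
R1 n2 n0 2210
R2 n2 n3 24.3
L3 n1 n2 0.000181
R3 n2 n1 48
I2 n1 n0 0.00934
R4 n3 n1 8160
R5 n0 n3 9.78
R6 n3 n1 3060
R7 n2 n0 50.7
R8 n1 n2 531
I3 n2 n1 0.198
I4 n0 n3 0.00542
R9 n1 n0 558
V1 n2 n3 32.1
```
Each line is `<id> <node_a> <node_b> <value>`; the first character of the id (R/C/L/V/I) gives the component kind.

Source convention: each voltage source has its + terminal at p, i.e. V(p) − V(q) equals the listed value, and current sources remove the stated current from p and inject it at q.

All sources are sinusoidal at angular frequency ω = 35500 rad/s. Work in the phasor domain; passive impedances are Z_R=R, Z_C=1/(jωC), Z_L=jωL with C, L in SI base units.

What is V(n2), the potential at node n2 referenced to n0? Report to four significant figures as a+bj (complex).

26.26+2.342j V

Apply KCL at each of the 3 non-ground nodes and solve the resulting linear system.
Node n1: branches {L3, R3, I2, R4, R6, R8, I3, R9} → V_1 = 26.41+3.135j
Node n2: branches {I1, L1, L2, C1, R1, R2, L3, R3, R7, R8, I3, V1} → V_2 = 26.26+2.342j
Node n3: branches {L1, C1, R2, R4, R5, R6, I4, V1} → V_3 = -5.843+2.342j
Source currents: i(V1)=-1.938-0.1203j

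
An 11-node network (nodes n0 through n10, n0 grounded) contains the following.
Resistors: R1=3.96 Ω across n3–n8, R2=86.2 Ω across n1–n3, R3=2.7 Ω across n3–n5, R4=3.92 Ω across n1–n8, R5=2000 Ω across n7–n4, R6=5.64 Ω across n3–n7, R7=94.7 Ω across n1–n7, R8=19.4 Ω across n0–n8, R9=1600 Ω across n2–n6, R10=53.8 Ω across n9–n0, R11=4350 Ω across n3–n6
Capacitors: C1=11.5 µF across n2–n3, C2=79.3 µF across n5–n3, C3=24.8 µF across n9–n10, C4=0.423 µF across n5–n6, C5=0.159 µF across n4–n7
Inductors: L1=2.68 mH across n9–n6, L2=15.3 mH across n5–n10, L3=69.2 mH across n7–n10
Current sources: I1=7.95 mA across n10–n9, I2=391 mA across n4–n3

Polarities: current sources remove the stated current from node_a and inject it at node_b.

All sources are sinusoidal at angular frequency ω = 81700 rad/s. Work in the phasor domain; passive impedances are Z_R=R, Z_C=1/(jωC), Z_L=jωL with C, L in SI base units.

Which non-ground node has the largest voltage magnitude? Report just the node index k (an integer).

4

MNA unknowns: 10 node voltages V₁..V_10
R1: Y=0.2525+0.000j on G[3,8]
C1: Y=0.000+0.9395j on G[2,3]
C2: Y=0.000+6.479j on G[5,3]
R2: Y=0.01160+0.000j on G[1,3]
R3: Y=0.3704+0.000j on G[3,5]
R4: Y=0.2551+0.000j on G[1,8]
L1: Y=0.000-0.004567j on G[9,6]
C3: Y=0.000+2.026j on G[9,10]
R5: Y=0.0005000+0.000j on G[7,4]
C4: Y=0.000+0.03456j on G[5,6]
R6: Y=0.1773+0.000j on G[3,7]
R7: Y=0.01056+0.000j on G[1,7]
R8: Y=0.05155+0.000j on G[0,8]
C5: Y=0.000+0.01299j on G[4,7]
R9: Y=0.0006250+0.000j on G[2,6]
R10: Y=0.01859+0.000j on G[9,0]
R11: Y=0.0002299+0.000j on G[3,6]
I1: z[10]−=0.00795, z[9]+=0.00795
L2: Y=0.000-0.0008000j on G[5,10]
L3: Y=0.000-0.0001769j on G[7,10]
I2: z[4]−=0.391, z[3]+=0.391
solve → V1=-0.07433+0.001465j, V2=0.07358+0.001856j, V3=0.07358+0.001863j, V4=-3.173+30.05j, V5=0.07365+0.001874j, V6=0.08454+0.003109j, V7=-2.016-5.909e-05j, V8=-0.0006803+0.001510j, V9=0.001887-0.004187j, V10=0.002035-0.0002640j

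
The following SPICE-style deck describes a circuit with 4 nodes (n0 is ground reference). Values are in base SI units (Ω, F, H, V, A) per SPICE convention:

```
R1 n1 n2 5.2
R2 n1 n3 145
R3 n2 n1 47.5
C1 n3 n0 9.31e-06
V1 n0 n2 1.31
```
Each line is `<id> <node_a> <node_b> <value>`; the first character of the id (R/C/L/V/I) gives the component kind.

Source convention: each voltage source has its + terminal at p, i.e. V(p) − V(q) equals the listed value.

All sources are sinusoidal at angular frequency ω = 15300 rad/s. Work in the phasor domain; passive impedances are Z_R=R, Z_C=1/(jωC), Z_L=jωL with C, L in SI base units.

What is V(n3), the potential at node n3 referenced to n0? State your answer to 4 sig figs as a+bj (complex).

Apply KCL at each of the 3 non-ground nodes and solve the resulting linear system.
Node n1: branches {R1, R2, R3} → V_1 = -1.269+0.001920j
Node n2: branches {R1, R3, V1} → V_2 = -1.310+0.000j
Node n3: branches {R2, C1} → V_3 = -0.002875+0.06130j
Source currents: i(V1)=-0.008732-0.0004096j

-0.002875+0.06130j V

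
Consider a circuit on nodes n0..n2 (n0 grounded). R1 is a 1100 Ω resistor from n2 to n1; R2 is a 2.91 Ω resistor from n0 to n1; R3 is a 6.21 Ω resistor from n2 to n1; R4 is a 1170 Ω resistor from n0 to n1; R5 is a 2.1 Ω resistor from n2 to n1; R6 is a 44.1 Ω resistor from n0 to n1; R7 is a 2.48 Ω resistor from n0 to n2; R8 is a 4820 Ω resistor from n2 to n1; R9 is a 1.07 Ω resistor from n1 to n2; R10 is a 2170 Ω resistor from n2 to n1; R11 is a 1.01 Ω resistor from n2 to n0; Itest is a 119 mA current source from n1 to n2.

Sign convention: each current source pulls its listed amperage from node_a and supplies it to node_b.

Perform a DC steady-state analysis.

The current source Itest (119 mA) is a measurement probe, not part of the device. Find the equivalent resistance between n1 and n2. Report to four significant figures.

Apply KCL at each of the 2 non-ground nodes and solve the resulting linear system.
Node n1: branches {R1, R2, R3, R4, R5, R6, R8, R9, R10, Itest} → V_1 = -0.05053
Node n2: branches {R1, R3, R5, R7, R8, R9, R10, R11, Itest} → V_2 = 0.01332

R_eq = 0.5365 Ω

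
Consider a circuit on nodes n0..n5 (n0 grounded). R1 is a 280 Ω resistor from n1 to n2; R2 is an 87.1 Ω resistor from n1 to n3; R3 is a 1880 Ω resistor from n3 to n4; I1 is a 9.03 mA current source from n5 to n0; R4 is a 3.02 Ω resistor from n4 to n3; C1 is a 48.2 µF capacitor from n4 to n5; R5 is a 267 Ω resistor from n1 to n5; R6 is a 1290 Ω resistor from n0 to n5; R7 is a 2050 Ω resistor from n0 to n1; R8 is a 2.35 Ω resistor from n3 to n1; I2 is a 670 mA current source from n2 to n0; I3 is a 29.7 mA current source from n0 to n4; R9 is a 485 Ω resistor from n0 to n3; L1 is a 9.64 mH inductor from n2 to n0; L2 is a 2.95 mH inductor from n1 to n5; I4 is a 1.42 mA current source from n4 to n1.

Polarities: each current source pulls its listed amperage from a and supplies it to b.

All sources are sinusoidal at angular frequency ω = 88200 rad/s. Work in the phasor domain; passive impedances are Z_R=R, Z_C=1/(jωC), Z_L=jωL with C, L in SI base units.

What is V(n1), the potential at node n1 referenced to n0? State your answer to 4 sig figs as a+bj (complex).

-132.8-93.03j V

Element admittances at ω=88200 rad/s:
  Y(R1) = 0.003571+0.000j S between n1,n2
  Y(R2) = 0.01148+0.000j S between n1,n3
  Y(R3) = 0.0005319+0.000j S between n3,n4
  I1: injects 0.00903 A into n0 (from n5)
  Y(R4) = 0.3311+0.000j S between n4,n3
  Y(C1) = 0.000+4.251j S between n4,n5
  Y(R5) = 0.003745+0.000j S between n1,n5
  Y(R6) = 0.0007752+0.000j S between n0,n5
  Y(R7) = 0.0004878+0.000j S between n0,n1
  Y(R8) = 0.4255+0.000j S between n3,n1
  I2: injects 0.67 A into n0 (from n2)
  I3: injects 0.0297 A into n4 (from n0)
  Y(R9) = 0.002062+0.000j S between n0,n3
  Y(L1) = 0.000-0.001176j S between n2,n0
  Y(L2) = 0.000-0.003843j S between n1,n5
  I4: injects 0.00142 A into n1 (from n4)
Assemble and solve the 5×5 MNA system:
  V(n1)=-132.8-93.03j  V(n2)=-261.4-179.1j  V(n3)=-131.9-92.42j  V(n4)=-131.6-92.20j  V(n5)=-131.5-92.22j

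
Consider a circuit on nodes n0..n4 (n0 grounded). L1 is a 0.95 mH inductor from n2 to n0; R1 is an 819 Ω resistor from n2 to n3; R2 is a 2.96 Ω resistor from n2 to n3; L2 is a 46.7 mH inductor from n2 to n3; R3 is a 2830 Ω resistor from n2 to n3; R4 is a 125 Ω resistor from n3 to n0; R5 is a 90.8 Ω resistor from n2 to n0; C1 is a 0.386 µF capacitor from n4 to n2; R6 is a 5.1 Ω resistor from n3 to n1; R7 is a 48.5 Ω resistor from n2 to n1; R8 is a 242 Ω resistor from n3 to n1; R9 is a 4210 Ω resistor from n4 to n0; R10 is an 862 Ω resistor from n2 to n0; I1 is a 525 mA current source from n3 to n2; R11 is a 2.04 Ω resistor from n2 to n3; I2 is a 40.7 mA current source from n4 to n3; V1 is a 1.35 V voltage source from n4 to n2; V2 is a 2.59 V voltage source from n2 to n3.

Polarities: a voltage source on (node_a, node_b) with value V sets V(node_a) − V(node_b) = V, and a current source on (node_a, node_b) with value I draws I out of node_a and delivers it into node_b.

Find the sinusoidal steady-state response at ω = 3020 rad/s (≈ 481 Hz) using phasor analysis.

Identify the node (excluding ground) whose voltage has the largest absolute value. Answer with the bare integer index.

Apply KCL at each of the 4 non-ground nodes and solve the resulting linear system.
Node n1: branches {R6, R7, R8} → V_1 = -2.345+0.05833j
Node n2: branches {L1, R1, R2, L2, R3, R5, C1, R7, R10, I1, R11, V1, V2} → V_2 = 0.003415+0.05833j
Node n3: branches {R1, R2, L2, R3, R4, R6, R8, I1, R11, I2, V2} → V_3 = -2.587+0.05833j
Node n4: branches {C1, R9, I2, V1} → V_4 = 1.353+0.05833j
Source currents: i(V1)=-0.04102-0.001588j, i(V2)=-1.733+0.01883j

3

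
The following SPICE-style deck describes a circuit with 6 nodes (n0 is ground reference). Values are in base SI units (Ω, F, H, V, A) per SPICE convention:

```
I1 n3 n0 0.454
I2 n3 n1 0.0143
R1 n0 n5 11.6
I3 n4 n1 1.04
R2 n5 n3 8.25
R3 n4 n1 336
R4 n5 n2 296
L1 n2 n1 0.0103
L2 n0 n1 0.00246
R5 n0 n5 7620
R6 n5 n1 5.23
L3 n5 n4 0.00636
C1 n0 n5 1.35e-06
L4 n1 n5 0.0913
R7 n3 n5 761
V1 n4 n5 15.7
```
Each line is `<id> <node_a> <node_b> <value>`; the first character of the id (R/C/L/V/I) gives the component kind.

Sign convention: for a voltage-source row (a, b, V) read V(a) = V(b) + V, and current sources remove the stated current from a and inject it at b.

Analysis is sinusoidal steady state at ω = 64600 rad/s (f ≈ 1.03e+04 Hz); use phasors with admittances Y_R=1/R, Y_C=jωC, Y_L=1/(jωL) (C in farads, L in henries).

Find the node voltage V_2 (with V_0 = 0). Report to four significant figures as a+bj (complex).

MNA unknowns: 5 node voltages V₁..V_5 plus 1 source current (V1)
I1: z[3]−=0.454, z[0]+=0.454
I2: z[3]−=0.0143, z[1]+=0.0143
R1: Y=0.08621+0.000j on G[0,5]
I3: z[4]−=1.04, z[1]+=1.04
R2: Y=0.1212+0.000j on G[5,3]
R3: Y=0.002976+0.000j on G[4,1]
R4: Y=0.003378+0.000j on G[5,2]
L1: Y=0.000-0.001503j on G[2,1]
L2: Y=0.000-0.006293j on G[0,1]
R5: Y=0.0001312+0.000j on G[0,5]
R6: Y=0.1912+0.000j on G[5,1]
L3: Y=0.000-0.002434j on G[5,4]
C1: Y=0.000+0.08721j on G[0,5]
L4: Y=0.000-0.0001695j on G[1,5]
R7: Y=0.001314+0.000j on G[3,5]
V1: row V4−V5=15.7, i_V1 at 4,5
solve → V1=2.954+2.980j, V2=-1.634+0.8032j, V3=-6.425+2.844j, V4=13.10+2.844j, V5=-2.603+2.844j
aux → i_V1=-1.070+0.03862j

-1.634+0.8032j V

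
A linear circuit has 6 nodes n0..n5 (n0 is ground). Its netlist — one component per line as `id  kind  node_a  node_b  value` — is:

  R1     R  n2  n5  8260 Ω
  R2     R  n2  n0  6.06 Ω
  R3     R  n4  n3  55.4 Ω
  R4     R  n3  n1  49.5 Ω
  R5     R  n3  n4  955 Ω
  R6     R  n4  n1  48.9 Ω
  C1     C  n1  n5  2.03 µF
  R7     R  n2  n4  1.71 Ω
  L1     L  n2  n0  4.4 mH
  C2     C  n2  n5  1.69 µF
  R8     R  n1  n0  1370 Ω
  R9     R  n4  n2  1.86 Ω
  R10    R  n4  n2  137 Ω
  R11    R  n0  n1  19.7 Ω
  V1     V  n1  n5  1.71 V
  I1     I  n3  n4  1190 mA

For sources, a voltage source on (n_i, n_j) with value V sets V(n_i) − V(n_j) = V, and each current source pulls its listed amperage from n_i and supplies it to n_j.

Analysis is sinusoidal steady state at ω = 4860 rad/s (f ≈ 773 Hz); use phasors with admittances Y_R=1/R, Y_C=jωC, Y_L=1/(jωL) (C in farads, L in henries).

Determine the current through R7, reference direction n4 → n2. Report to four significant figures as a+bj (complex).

Element admittances at ω=4860 rad/s:
  Y(R1) = 0.0001211+0.000j S between n2,n5
  Y(R2) = 0.1650+0.000j S between n2,n0
  Y(R3) = 0.01805+0.000j S between n4,n3
  Y(R4) = 0.02020+0.000j S between n3,n1
  Y(R5) = 0.001047+0.000j S between n3,n4
  Y(R6) = 0.02045+0.000j S between n4,n1
  Y(C1) = 0.000+0.009866j S between n1,n5
  Y(R7) = 0.5848+0.000j S between n2,n4
  Y(L1) = 0.000-0.04676j S between n2,n0
  Y(C2) = 0.000+0.008213j S between n2,n5
  Y(R8) = 0.0007299+0.000j S between n1,n0
  Y(R9) = 0.5376+0.000j S between n4,n2
  Y(R10) = 0.007299+0.000j S between n4,n2
  Y(R11) = 0.05076+0.000j S between n0,n1
  V1: constraint V(n1)−V(n5) = 1.71
  I1: injects 1.19 A into n4 (from n3)
Assemble and solve the 6×6 MNA system:
  V(n1)=-6.531+1.113j  V(n2)=1.978+0.2132j  V(n3)=-32.53+0.6871j  V(n4)=2.283+0.2367j  V(n5)=-8.241+1.113j
  i(V1)=-0.008627-0.1007j

0.1786+0.01373j A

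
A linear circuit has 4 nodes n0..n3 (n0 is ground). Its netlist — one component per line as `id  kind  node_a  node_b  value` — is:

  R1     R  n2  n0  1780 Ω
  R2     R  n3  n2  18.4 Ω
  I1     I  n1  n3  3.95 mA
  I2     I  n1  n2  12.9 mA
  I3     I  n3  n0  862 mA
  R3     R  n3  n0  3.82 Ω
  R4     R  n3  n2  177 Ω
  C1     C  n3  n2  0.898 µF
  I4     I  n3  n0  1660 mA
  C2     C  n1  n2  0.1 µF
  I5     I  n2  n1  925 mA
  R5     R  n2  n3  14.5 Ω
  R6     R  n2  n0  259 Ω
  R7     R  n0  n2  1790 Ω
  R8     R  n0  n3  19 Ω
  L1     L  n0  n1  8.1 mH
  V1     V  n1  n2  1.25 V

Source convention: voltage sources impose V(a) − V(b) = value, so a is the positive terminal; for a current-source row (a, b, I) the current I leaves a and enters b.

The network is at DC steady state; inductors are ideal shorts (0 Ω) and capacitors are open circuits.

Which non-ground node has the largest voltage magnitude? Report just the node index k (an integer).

3

Element admittances at DC:
  Y(R1) = 0.0005618 S between n2,n0
  Y(R2) = 0.05435 S between n3,n2
  I1: injects 0.00395 A into n3 (from n1)
  I2: injects 0.0129 A into n2 (from n1)
  I3: injects 0.862 A into n0 (from n3)
  Y(R3) = 0.2618 S between n3,n0
  Y(R4) = 0.005650 S between n3,n2
  Y(C1) = 0.000 S between n3,n2
  I4: injects 1.66 A into n0 (from n3)
  Y(C2) = 0.000 S between n1,n2
  I5: injects 0.925 A into n1 (from n2)
  Y(R5) = 0.06897 S between n2,n3
  Y(R6) = 0.003861 S between n2,n0
  Y(R7) = 0.0005587 S between n0,n2
  Y(R8) = 0.05263 S between n0,n3
  L1: short n0↔n1 (DC inductor)
  V1: constraint V(n1)−V(n2) = 1.25
Assemble and solve the 5×5 MNA system:
  V(n1)=0.000  V(n2)=-1.250  V(n3)=-6.043
  i(L1)=0.6158  i(V1)=1.524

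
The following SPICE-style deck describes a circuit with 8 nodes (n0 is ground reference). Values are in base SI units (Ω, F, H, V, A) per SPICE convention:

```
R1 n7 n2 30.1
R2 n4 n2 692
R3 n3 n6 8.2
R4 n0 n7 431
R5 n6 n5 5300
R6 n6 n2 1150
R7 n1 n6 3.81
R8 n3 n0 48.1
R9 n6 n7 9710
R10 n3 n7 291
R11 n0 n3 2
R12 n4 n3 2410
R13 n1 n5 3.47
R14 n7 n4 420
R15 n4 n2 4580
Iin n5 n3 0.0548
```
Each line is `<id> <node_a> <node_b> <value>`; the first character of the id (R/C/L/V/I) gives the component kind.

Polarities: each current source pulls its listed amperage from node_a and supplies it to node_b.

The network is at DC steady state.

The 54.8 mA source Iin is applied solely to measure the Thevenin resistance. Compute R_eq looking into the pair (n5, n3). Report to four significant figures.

R_eq = 15.41 Ω

Element admittances at DC:
  Y(R1) = 0.03322 S between n7,n2
  Y(R2) = 0.001445 S between n4,n2
  Y(R3) = 0.1220 S between n3,n6
  Y(R4) = 0.002320 S between n0,n7
  Y(R5) = 0.0001887 S between n6,n5
  Y(R6) = 0.0008696 S between n6,n2
  Y(R7) = 0.2625 S between n1,n6
  Y(R8) = 0.02079 S between n3,n0
  Y(R9) = 0.0001030 S between n6,n7
  Y(R10) = 0.003436 S between n3,n7
  Y(R11) = 0.5000 S between n0,n3
  Y(R12) = 0.0004149 S between n4,n3
  Y(R13) = 0.2882 S between n1,n5
  Y(R14) = 0.002381 S between n7,n4
  Y(R15) = 0.0002183 S between n4,n2
  Iin: injects 0.0548 A into n3 (from n5)
Assemble and solve the 7×7 MNA system:
  V(n1)=-0.6546  V(n2)=-0.06887  V(n3)=0.0002654  V(n4)=-0.05747  V(n5)=-0.8445  V(n6)=-0.4461  V(n7)=-0.05957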